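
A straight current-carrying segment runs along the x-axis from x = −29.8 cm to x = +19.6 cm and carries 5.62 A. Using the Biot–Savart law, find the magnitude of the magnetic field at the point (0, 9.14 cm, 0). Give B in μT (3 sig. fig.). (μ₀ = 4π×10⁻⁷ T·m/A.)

B ≈ 11.5 μT

For a finite straight segment, B = (μ₀I/4πd)(sinθ₁ + sinθ₂), where θ₁, θ₂ are the angles from the perpendicular to each end.
The perpendicular distance is d = 0.0914 m; the end-offsets along the wire are a = 0.298 m and b = 0.196 m.
sinθ₁ = 0.298/√(0.298²+0.0914²) = 0.9560; sinθ₂ = 0.196/√(0.196²+0.0914²) = 0.9063.
B = (4π×10⁻⁷ × 5.62) / (4π × 0.0914) × (0.9560 + 0.9063) = 1.15×10⁻⁵ T.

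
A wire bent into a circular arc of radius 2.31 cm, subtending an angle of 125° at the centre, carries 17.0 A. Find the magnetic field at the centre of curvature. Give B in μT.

B ≈ 161 μT

The Biot–Savart field of a circular arc at its centre is B = μ₀Iφ/(4πR), with φ = 2.182 rad.
B = (4π×10⁻⁷ × 17.0 × 2.182) / (4π × 0.0231) = 1.61×10⁻⁴ T.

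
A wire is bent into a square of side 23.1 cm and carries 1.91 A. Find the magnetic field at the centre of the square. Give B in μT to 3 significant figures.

B ≈ 9.35 μT

Each side is a finite straight segment at perpendicular distance d = a/(2 tan(π/4)) = 0.1155 m from the centre, with end-angles ±π/4.
One side contributes B₁ = (μ₀I/4πd)·2 sin(π/4) = 2.34×10⁻⁶ T.
All 4 sides add in the same direction: B = 4 × 2.34×10⁻⁶ = 9.35×10⁻⁶ T.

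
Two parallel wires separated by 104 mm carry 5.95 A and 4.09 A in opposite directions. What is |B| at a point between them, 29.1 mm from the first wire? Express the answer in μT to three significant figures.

B ≈ 51.8 μT

Each long wire gives B = μ₀I/(2πd). Distances are d₁ = 0.0291 m and d₂ = 0.0749 m.
B₁ = 4.09×10⁻⁵ T, B₂ = 1.09×10⁻⁵ T.
Between antiparallel currents both contributions point the same way, so they add. B = B₁ + B₂ = 4.09×10⁻⁵ + 1.09×10⁻⁵ = 5.18×10⁻⁵ T.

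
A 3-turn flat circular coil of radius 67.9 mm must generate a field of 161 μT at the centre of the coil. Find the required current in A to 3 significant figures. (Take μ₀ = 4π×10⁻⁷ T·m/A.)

I ≈ 5.80 A

For an N-turn coil, B = Nμ₀I/(2R) with R = 0.0679 m, so I = 2RB/(Nμ₀) = 2 × 0.0679 × 1.61×10⁻⁴ / (3 × 4π×10⁻⁷) = 5.80 A.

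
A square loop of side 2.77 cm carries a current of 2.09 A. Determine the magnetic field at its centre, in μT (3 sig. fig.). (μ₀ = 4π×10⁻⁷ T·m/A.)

Each side is a finite straight segment at perpendicular distance d = a/(2 tan(π/4)) = 0.01385 m from the centre, with end-angles ±π/4.
One side contributes B₁ = (μ₀I/4πd)·2 sin(π/4) = 2.13×10⁻⁵ T.
All 4 sides add in the same direction: B = 4 × 2.13×10⁻⁵ = 8.54×10⁻⁵ T.

B ≈ 85.4 μT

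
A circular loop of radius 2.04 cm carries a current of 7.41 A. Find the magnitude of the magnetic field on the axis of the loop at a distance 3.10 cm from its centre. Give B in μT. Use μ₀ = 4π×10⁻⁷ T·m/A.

On the axis of a circular loop, B = μ₀IR² / [2(R²+z²)^(3/2)].
R² + z² = (0.0204)² + (0.031)² = 0.001377 m², and (R²+z²)^(3/2) = 5.11×10⁻⁵ m³.
B = (4π×10⁻⁷ × 7.41 × 0.0004162) / (2 × 5.11×10⁻⁵) = 3.79×10⁻⁵ T.

B ≈ 37.9 μT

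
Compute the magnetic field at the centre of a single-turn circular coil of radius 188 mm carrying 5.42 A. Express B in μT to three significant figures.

B ≈ 18.1 μT

At the centre of a circular loop the Biot–Savart law gives B = μ₀I/(2R).
B = (4π×10⁻⁷ × 5.42) / (2 × 0.188) = 1.81×10⁻⁵ T.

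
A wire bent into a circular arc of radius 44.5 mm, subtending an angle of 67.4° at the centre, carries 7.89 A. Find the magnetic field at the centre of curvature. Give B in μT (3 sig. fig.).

The Biot–Savart field of a circular arc at its centre is B = μ₀Iφ/(4πR), with φ = 1.176 rad.
B = (4π×10⁻⁷ × 7.89 × 1.176) / (4π × 0.0445) = 2.09×10⁻⁵ T.

B ≈ 20.9 μT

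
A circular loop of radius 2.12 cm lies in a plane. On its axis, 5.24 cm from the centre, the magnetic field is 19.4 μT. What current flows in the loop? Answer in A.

On the axis of a loop, B = μ₀IR²/[2(R²+z²)^(3/2)], so I = 2B(R²+z²)^(3/2)/(μ₀R²).
R² + z² = 0.0004494 + 0.002746 = 0.003195 m²; raised to 3/2 gives 1.81×10⁻⁴ m³.
I = 2 × 1.94×10⁻⁵ × 1.81×10⁻⁴ / (1.26×10⁻⁶ × 0.0004494) = 12.4 A.

I ≈ 12.4 A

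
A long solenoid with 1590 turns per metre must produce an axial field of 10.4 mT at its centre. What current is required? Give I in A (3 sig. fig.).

I ≈ 5.21 A

Inside a long solenoid B = μ₀nI with n = 1590 m⁻¹, so I = B/(μ₀n).
I = 1.04×10⁻² / (4π×10⁻⁷ × 1590) = 5.21 A.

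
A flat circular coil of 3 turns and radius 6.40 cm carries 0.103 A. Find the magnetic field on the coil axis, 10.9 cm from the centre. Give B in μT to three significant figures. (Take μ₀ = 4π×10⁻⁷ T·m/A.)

For an N-turn flat coil, B = Nμ₀IR²/[2(R²+z²)^(3/2)] with R = 0.064 m, z = 0.109 m.
B = 3 × 1.31×10⁻⁷ T = 3.94×10⁻⁷ T.

B ≈ 0.394 μT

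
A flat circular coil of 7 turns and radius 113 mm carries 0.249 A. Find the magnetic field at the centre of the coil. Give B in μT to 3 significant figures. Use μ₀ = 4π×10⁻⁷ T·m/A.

For an N-turn flat coil, B = Nμ₀I/(2R) with R = 0.113 m.
B = 7 × 1.38×10⁻⁶ T = 9.69×10⁻⁶ T.

B ≈ 9.69 μT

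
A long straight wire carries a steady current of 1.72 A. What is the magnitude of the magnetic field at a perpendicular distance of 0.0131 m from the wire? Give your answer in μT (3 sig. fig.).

B ≈ 26.3 μT

For an infinitely long straight wire, B = μ₀I/(2πd).
B = (4π×10⁻⁷ × 1.72) / (2π × 0.0131) = 2.63×10⁻⁵ T.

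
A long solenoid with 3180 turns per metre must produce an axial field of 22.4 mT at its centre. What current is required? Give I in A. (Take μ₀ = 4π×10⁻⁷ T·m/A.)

I ≈ 5.61 A

Inside a long solenoid B = μ₀nI with n = 3180 m⁻¹, so I = B/(μ₀n).
I = 2.24×10⁻² / (4π×10⁻⁷ × 3180) = 5.61 A.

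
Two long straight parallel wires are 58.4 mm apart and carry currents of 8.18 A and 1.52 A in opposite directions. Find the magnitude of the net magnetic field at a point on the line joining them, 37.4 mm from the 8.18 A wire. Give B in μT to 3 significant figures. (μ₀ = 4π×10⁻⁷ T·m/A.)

Each long wire gives B = μ₀I/(2πd). Distances are d₁ = 0.0374 m and d₂ = 0.021 m.
B₁ = 4.37×10⁻⁵ T, B₂ = 1.45×10⁻⁵ T.
Between antiparallel currents both contributions point the same way, so they add. B = B₁ + B₂ = 4.37×10⁻⁵ + 1.45×10⁻⁵ = 5.82×10⁻⁵ T.

B ≈ 58.2 μT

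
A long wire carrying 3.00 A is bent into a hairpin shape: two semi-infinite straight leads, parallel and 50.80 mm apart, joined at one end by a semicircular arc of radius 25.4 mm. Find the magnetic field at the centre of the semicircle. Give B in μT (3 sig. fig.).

The semicircular arc contributes B_arc = μ₀I·π/(4πR) = μ₀I/(4R) = 3.71×10⁻⁵ T.
Each semi-infinite lead is at perpendicular distance R = 0.0254 m from the centre, with the perpendicular foot at its near end, so it contributes μ₀I/(4πR); both point the same way, together 2.36×10⁻⁵ T.
Arc and leads all point the same direction: B = 3.71×10⁻⁵ + 2.36×10⁻⁵ = 6.07×10⁻⁵ T.

B ≈ 60.7 μT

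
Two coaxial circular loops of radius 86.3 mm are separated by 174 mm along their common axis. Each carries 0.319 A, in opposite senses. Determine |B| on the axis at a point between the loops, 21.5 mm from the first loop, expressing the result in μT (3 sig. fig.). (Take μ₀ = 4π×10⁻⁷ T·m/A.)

B ≈ 1.84 μT

Each loop contributes B = μ₀IR²/[2(R²+z²)^(3/2)] on the axis, with z measured from that loop.
Loop 1 (z = 0.0215 m): B₁ = 2.12×10⁻⁶ T. Loop 2 (z = 0.1525 m): B₂ = 2.77×10⁻⁷ T.
The fields oppose: B = |B₁ − B₂| = 1.84×10⁻⁶ T.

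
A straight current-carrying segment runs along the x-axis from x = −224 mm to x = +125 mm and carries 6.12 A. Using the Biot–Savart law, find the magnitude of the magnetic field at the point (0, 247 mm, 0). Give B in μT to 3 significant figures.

B ≈ 2.78 μT

For a finite straight segment, B = (μ₀I/4πd)(sinθ₁ + sinθ₂), where θ₁, θ₂ are the angles from the perpendicular to each end.
The perpendicular distance is d = 0.247 m; the end-offsets along the wire are a = 0.224 m and b = 0.125 m.
sinθ₁ = 0.224/√(0.224²+0.247²) = 0.6718; sinθ₂ = 0.125/√(0.125²+0.247²) = 0.4515.
B = (4π×10⁻⁷ × 6.12) / (4π × 0.247) × (0.6718 + 0.4515) = 2.78×10⁻⁶ T.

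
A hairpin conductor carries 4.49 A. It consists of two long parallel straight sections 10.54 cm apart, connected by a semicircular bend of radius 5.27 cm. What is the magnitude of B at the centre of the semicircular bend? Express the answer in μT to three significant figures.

B ≈ 43.8 μT

The semicircular arc contributes B_arc = μ₀I·π/(4πR) = μ₀I/(4R) = 2.68×10⁻⁵ T.
Each semi-infinite lead is at perpendicular distance R = 0.0527 m from the centre, with the perpendicular foot at its near end, so it contributes μ₀I/(4πR); both point the same way, together 1.70×10⁻⁵ T.
Arc and leads all point the same direction: B = 2.68×10⁻⁵ + 1.70×10⁻⁵ = 4.38×10⁻⁵ T.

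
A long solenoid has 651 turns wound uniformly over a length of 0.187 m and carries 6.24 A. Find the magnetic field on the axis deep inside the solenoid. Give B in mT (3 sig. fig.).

Inside a long solenoid, B = μ₀nI with n = 3481 turns/m.
B = 4π×10⁻⁷ × 3481 × 6.24 = 2.73×10⁻² T.

B ≈ 27.3 mT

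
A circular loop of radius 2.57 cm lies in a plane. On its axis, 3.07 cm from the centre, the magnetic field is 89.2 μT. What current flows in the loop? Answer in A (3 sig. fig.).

I ≈ 13.8 A

On the axis of a loop, B = μ₀IR²/[2(R²+z²)^(3/2)], so I = 2B(R²+z²)^(3/2)/(μ₀R²).
R² + z² = 0.0006605 + 0.0009425 = 0.001603 m²; raised to 3/2 gives 6.42×10⁻⁵ m³.
I = 2 × 8.92×10⁻⁵ × 6.42×10⁻⁵ / (1.26×10⁻⁶ × 0.0006605) = 13.8 A.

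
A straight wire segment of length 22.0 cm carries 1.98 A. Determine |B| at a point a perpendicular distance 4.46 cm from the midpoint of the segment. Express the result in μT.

B ≈ 8.23 μT

For a finite straight segment, B = (μ₀I/4πd)(sinθ₁ + sinθ₂), where θ₁, θ₂ are the angles from the perpendicular to each end.
The perpendicular from the point meets the wire at its midpoint, so each end is L/2 = 0.11 m away along the wire.
sinθ₁ = 0.11/√(0.11²+0.0446²) = 0.9267; sinθ₂ = 0.11/√(0.11²+0.0446²) = 0.9267.
B = (4π×10⁻⁷ × 1.98) / (4π × 0.0446) × (0.9267 + 0.9267) = 8.23×10⁻⁶ T.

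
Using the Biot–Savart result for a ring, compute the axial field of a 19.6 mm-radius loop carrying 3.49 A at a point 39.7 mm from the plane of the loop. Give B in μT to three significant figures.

B ≈ 9.71 μT

On the axis of a circular loop, B = μ₀IR² / [2(R²+z²)^(3/2)].
R² + z² = (0.0196)² + (0.0397)² = 0.00196 m², and (R²+z²)^(3/2) = 8.68×10⁻⁵ m³.
B = (4π×10⁻⁷ × 3.49 × 0.0003842) / (2 × 8.68×10⁻⁵) = 9.71×10⁻⁶ T.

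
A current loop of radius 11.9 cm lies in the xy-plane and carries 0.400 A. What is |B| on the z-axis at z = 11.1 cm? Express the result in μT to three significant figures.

B ≈ 0.826 μT

On the axis of a circular loop, B = μ₀IR² / [2(R²+z²)^(3/2)].
R² + z² = (0.119)² + (0.111)² = 0.02648 m², and (R²+z²)^(3/2) = 4.31×10⁻³ m³.
B = (4π×10⁻⁷ × 0.400 × 0.01416) / (2 × 4.31×10⁻³) = 8.26×10⁻⁷ T.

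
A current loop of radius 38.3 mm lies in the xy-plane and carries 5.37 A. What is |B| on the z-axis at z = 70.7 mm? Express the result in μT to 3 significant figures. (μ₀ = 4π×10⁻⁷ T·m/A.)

On the axis of a circular loop, B = μ₀IR² / [2(R²+z²)^(3/2)].
R² + z² = (0.0383)² + (0.0707)² = 0.006465 m², and (R²+z²)^(3/2) = 5.20×10⁻⁴ m³.
B = (4π×10⁻⁷ × 5.37 × 0.001467) / (2 × 5.20×10⁻⁴) = 9.52×10⁻⁶ T.

B ≈ 9.52 μT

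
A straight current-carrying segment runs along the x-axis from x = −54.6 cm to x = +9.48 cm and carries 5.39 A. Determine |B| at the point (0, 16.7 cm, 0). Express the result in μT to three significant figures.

For a finite straight segment, B = (μ₀I/4πd)(sinθ₁ + sinθ₂), where θ₁, θ₂ are the angles from the perpendicular to each end.
The perpendicular distance is d = 0.167 m; the end-offsets along the wire are a = 0.546 m and b = 0.0948 m.
sinθ₁ = 0.546/√(0.546²+0.167²) = 0.9563; sinθ₂ = 0.0948/√(0.0948²+0.167²) = 0.4937.
B = (4π×10⁻⁷ × 5.39) / (4π × 0.167) × (0.9563 + 0.4937) = 4.68×10⁻⁶ T.

B ≈ 4.68 μT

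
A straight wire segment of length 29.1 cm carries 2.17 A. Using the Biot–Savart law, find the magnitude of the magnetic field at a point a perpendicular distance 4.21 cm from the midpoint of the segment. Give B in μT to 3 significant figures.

B ≈ 9.90 μT

For a finite straight segment, B = (μ₀I/4πd)(sinθ₁ + sinθ₂), where θ₁, θ₂ are the angles from the perpendicular to each end.
The perpendicular from the point meets the wire at its midpoint, so each end is L/2 = 0.1455 m away along the wire.
sinθ₁ = 0.1455/√(0.1455²+0.0421²) = 0.9606; sinθ₂ = 0.1455/√(0.1455²+0.0421²) = 0.9606.
B = (4π×10⁻⁷ × 2.17) / (4π × 0.0421) × (0.9606 + 0.9606) = 9.90×10⁻⁶ T.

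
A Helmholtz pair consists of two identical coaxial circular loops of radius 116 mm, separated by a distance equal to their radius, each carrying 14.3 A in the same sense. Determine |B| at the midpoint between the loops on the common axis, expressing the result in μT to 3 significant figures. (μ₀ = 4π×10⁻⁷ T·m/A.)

Each loop contributes B = μ₀IR²/[2(R²+z²)^(3/2)] on the axis, with z measured from that loop.
Loop 1 (z = 0.058 m): B₁ = 5.54×10⁻⁵ T. Loop 2 (z = 0.058 m): B₂ = 5.54×10⁻⁵ T.
The fields add: B = B₁ + B₂ = 1.11×10⁻⁴ T.

B ≈ 111 μT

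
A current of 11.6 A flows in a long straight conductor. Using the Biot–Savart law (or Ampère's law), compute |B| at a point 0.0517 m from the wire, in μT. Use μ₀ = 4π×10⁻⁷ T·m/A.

B ≈ 44.9 μT

For an infinitely long straight wire, B = μ₀I/(2πd).
B = (4π×10⁻⁷ × 11.6) / (2π × 0.0517) = 4.49×10⁻⁵ T.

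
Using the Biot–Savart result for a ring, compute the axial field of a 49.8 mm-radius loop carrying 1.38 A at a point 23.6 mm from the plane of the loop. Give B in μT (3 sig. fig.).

On the axis of a circular loop, B = μ₀IR² / [2(R²+z²)^(3/2)].
R² + z² = (0.0498)² + (0.0236)² = 0.003037 m², and (R²+z²)^(3/2) = 1.67×10⁻⁴ m³.
B = (4π×10⁻⁷ × 1.38 × 0.00248) / (2 × 1.67×10⁻⁴) = 1.28×10⁻⁵ T.

B ≈ 12.8 μT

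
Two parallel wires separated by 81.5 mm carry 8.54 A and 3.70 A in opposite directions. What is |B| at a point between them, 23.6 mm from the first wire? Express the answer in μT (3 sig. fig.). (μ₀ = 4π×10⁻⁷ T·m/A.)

Each long wire gives B = μ₀I/(2πd). Distances are d₁ = 0.0236 m and d₂ = 0.0579 m.
B₁ = 7.24×10⁻⁵ T, B₂ = 1.28×10⁻⁵ T.
Between antiparallel currents both contributions point the same way, so they add. B = B₁ + B₂ = 7.24×10⁻⁵ + 1.28×10⁻⁵ = 8.52×10⁻⁵ T.

B ≈ 85.2 μT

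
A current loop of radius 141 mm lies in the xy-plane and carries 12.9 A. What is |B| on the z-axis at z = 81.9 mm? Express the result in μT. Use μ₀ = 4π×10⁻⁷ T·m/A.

B ≈ 37.2 μT

On the axis of a circular loop, B = μ₀IR² / [2(R²+z²)^(3/2)].
R² + z² = (0.141)² + (0.0819)² = 0.02659 m², and (R²+z²)^(3/2) = 4.34×10⁻³ m³.
B = (4π×10⁻⁷ × 12.9 × 0.01988) / (2 × 4.34×10⁻³) = 3.72×10⁻⁵ T.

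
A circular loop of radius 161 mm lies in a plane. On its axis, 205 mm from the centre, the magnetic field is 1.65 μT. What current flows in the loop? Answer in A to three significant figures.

On the axis of a loop, B = μ₀IR²/[2(R²+z²)^(3/2)], so I = 2B(R²+z²)^(3/2)/(μ₀R²).
R² + z² = 0.02592 + 0.04203 = 0.06795 m²; raised to 3/2 gives 1.77×10⁻² m³.
I = 2 × 1.65×10⁻⁶ × 1.77×10⁻² / (1.26×10⁻⁶ × 0.02592) = 1.79 A.

I ≈ 1.79 A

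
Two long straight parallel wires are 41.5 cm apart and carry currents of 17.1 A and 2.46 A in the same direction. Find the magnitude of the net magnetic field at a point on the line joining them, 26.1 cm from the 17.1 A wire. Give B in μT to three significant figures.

Each long wire gives B = μ₀I/(2πd). Distances are d₁ = 0.261 m and d₂ = 0.154 m.
B₁ = 1.31×10⁻⁵ T, B₂ = 3.19×10⁻⁶ T.
Between parallel currents the two contributions point in opposite directions, so they subtract. B = |B₁ − B₂| = |1.31×10⁻⁵ − 3.19×10⁻⁶| = 9.91×10⁻⁶ T.

B ≈ 9.91 μT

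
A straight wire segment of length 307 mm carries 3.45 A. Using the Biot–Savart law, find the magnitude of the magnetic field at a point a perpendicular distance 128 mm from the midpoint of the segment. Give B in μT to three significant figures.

B ≈ 4.14 μT

For a finite straight segment, B = (μ₀I/4πd)(sinθ₁ + sinθ₂), where θ₁, θ₂ are the angles from the perpendicular to each end.
The perpendicular from the point meets the wire at its midpoint, so each end is L/2 = 0.1535 m away along the wire.
sinθ₁ = 0.1535/√(0.1535²+0.128²) = 0.7680; sinθ₂ = 0.1535/√(0.1535²+0.128²) = 0.7680.
B = (4π×10⁻⁷ × 3.45) / (4π × 0.128) × (0.7680 + 0.7680) = 4.14×10⁻⁶ T.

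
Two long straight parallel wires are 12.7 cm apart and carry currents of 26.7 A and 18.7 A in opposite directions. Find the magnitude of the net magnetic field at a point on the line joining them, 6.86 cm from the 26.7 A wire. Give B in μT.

Each long wire gives B = μ₀I/(2πd). Distances are d₁ = 0.0686 m and d₂ = 0.0584 m.
B₁ = 7.78×10⁻⁵ T, B₂ = 6.40×10⁻⁵ T.
Between antiparallel currents both contributions point the same way, so they add. B = B₁ + B₂ = 7.78×10⁻⁵ + 6.40×10⁻⁵ = 1.42×10⁻⁴ T.

B ≈ 142 μT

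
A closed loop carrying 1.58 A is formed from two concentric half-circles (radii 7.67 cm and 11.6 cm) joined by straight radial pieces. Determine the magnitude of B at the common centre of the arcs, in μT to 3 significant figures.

The radial connectors point toward the centre, so dl × r̂ = 0 and they contribute nothing.
Each semicircle gives μ₀I/(4R): inner arc 6.47×10⁻⁶ T, outer arc 4.28×10⁻⁶ T.
The two arcs carry current in opposite angular senses, so their fields oppose: B = |6.47×10⁻⁶ − 4.28×10⁻⁶| = 2.19×10⁻⁶ T.

B ≈ 2.19 μT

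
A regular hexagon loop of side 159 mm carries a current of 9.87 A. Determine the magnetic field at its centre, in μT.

B ≈ 43.0 μT

Each side is a finite straight segment at perpendicular distance d = a/(2 tan(π/6)) = 0.1377 m from the centre, with end-angles ±π/6.
One side contributes B₁ = (μ₀I/4πd)·2 sin(π/6) = 7.17×10⁻⁶ T.
All 6 sides add in the same direction: B = 6 × 7.17×10⁻⁶ = 4.30×10⁻⁵ T.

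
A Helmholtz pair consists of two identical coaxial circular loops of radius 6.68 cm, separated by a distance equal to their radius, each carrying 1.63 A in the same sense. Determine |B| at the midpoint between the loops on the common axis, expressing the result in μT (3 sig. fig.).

Each loop contributes B = μ₀IR²/[2(R²+z²)^(3/2)] on the axis, with z measured from that loop.
Loop 1 (z = 0.0334 m): B₁ = 1.10×10⁻⁵ T. Loop 2 (z = 0.0334 m): B₂ = 1.10×10⁻⁵ T.
The fields add: B = B₁ + B₂ = 2.19×10⁻⁵ T.

B ≈ 21.9 μT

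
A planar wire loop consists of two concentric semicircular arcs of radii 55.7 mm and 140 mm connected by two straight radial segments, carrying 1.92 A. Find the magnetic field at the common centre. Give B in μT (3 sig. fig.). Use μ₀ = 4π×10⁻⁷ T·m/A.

The radial connectors point toward the centre, so dl × r̂ = 0 and they contribute nothing.
Each semicircle gives μ₀I/(4R): inner arc 1.08×10⁻⁵ T, outer arc 4.31×10⁻⁶ T.
The two arcs carry current in opposite angular senses, so their fields oppose: B = |1.08×10⁻⁵ − 4.31×10⁻⁶| = 6.52×10⁻⁶ T.

B ≈ 6.52 μT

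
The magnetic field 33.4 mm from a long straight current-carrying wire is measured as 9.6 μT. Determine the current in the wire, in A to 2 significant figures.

For a long straight wire B = μ₀I/(2πd), so I = 2πdB/μ₀.
I = 2π × 0.0334 × 9.60×10⁻⁶ / (4π×10⁻⁷) = 1.60 A.

I ≈ 1.6 A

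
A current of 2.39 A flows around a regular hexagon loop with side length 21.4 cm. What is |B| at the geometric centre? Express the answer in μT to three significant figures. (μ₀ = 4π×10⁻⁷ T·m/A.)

B ≈ 7.74 μT

Each side is a finite straight segment at perpendicular distance d = a/(2 tan(π/6)) = 0.1853 m from the centre, with end-angles ±π/6.
One side contributes B₁ = (μ₀I/4πd)·2 sin(π/6) = 1.29×10⁻⁶ T.
All 6 sides add in the same direction: B = 6 × 1.29×10⁻⁶ = 7.74×10⁻⁶ T.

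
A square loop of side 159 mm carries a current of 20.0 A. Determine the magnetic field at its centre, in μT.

Each side is a finite straight segment at perpendicular distance d = a/(2 tan(π/4)) = 0.0795 m from the centre, with end-angles ±π/4.
One side contributes B₁ = (μ₀I/4πd)·2 sin(π/4) = 3.56×10⁻⁵ T.
All 4 sides add in the same direction: B = 4 × 3.56×10⁻⁵ = 1.42×10⁻⁴ T.

B ≈ 142 μT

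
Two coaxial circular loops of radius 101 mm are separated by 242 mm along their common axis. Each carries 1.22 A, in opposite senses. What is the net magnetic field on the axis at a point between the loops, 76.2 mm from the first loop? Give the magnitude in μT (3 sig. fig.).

B ≈ 2.79 μT

Each loop contributes B = μ₀IR²/[2(R²+z²)^(3/2)] on the axis, with z measured from that loop.
Loop 1 (z = 0.0762 m): B₁ = 3.86×10⁻⁶ T. Loop 2 (z = 0.1658 m): B₂ = 1.07×10⁻⁶ T.
The fields oppose: B = |B₁ − B₂| = 2.79×10⁻⁶ T.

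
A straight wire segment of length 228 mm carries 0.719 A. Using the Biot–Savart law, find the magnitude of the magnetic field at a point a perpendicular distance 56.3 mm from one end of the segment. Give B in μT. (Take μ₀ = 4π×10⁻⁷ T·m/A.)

B ≈ 1.24 μT

For a finite straight segment, B = (μ₀I/4πd)(sinθ₁ + sinθ₂), where θ₁, θ₂ are the angles from the perpendicular to each end.
The perpendicular foot is at one end, so the two end-offsets along the wire are 0 and L = 0.228 m.
sinθ₁ = 0/√(0²+0.0563²) = 0.0000; sinθ₂ = 0.228/√(0.228²+0.0563²) = 0.9708.
B = (4π×10⁻⁷ × 0.719) / (4π × 0.0563) × (0.0000 + 0.9708) = 1.24×10⁻⁶ T.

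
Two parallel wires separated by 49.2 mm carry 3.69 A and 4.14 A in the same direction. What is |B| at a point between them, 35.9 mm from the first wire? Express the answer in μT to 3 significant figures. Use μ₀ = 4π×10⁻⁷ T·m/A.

B ≈ 41.7 μT

Each long wire gives B = μ₀I/(2πd). Distances are d₁ = 0.0359 m and d₂ = 0.0133 m.
B₁ = 2.06×10⁻⁵ T, B₂ = 6.23×10⁻⁵ T.
Between parallel currents the two contributions point in opposite directions, so they subtract. B = |B₁ − B₂| = |2.06×10⁻⁵ − 6.23×10⁻⁵| = 4.17×10⁻⁵ T.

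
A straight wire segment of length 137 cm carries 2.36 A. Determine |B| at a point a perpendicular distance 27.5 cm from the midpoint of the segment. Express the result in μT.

For a finite straight segment, B = (μ₀I/4πd)(sinθ₁ + sinθ₂), where θ₁, θ₂ are the angles from the perpendicular to each end.
The perpendicular from the point meets the wire at its midpoint, so each end is L/2 = 0.685 m away along the wire.
sinθ₁ = 0.685/√(0.685²+0.275²) = 0.9280; sinθ₂ = 0.685/√(0.685²+0.275²) = 0.9280.
B = (4π×10⁻⁷ × 2.36) / (4π × 0.275) × (0.9280 + 0.9280) = 1.59×10⁻⁶ T.

B ≈ 1.59 μT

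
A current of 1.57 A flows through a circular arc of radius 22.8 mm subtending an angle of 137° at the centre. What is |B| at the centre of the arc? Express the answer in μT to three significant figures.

The Biot–Savart field of a circular arc at its centre is B = μ₀Iφ/(4πR), with φ = 2.391 rad.
B = (4π×10⁻⁷ × 1.57 × 2.391) / (4π × 0.0228) = 1.65×10⁻⁵ T.

B ≈ 16.5 μT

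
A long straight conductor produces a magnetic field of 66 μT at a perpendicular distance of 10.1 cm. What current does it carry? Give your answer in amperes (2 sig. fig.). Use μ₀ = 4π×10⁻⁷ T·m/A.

I ≈ 33 A

For a long straight wire B = μ₀I/(2πd), so I = 2πdB/μ₀.
I = 2π × 0.101 × 6.60×10⁻⁵ / (4π×10⁻⁷) = 33.3 A.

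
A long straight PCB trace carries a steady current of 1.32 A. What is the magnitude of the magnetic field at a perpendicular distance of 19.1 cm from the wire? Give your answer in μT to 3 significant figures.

For an infinitely long straight wire, B = μ₀I/(2πd).
B = (4π×10⁻⁷ × 1.32) / (2π × 0.191) = 1.38×10⁻⁶ T.

B ≈ 1.38 μT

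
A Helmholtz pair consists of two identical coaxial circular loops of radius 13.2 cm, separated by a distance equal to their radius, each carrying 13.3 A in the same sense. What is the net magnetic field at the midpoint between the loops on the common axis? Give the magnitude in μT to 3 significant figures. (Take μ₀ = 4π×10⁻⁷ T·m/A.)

Each loop contributes B = μ₀IR²/[2(R²+z²)^(3/2)] on the axis, with z measured from that loop.
Loop 1 (z = 0.066 m): B₁ = 4.53×10⁻⁵ T. Loop 2 (z = 0.066 m): B₂ = 4.53×10⁻⁵ T.
The fields add: B = B₁ + B₂ = 9.06×10⁻⁵ T.

B ≈ 90.6 μT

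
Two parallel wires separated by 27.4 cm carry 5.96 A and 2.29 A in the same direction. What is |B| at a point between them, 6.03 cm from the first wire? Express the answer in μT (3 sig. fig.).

B ≈ 17.6 μT

Each long wire gives B = μ₀I/(2πd). Distances are d₁ = 0.0603 m and d₂ = 0.2137 m.
B₁ = 1.98×10⁻⁵ T, B₂ = 2.14×10⁻⁶ T.
Between parallel currents the two contributions point in opposite directions, so they subtract. B = |B₁ − B₂| = |1.98×10⁻⁵ − 2.14×10⁻⁶| = 1.76×10⁻⁵ T.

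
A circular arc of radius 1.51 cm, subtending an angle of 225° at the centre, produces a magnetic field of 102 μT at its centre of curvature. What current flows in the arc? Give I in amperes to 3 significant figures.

I ≈ 3.92 A

For a circular arc, B = μ₀Iφ/(4πR) with φ in radians; here φ = 3.927 rad.
So I = 4πRB/(μ₀φ) = 4π × 0.0151 × 1.02×10⁻⁴ / (4π×10⁻⁷ × 3.927) = 3.92 A.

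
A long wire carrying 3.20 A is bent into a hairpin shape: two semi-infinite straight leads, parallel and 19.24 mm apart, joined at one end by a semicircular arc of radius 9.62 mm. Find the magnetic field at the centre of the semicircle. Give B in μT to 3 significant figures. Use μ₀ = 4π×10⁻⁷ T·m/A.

The semicircular arc contributes B_arc = μ₀I·π/(4πR) = μ₀I/(4R) = 1.05×10⁻⁴ T.
Each semi-infinite lead is at perpendicular distance R = 0.00962 m from the centre, with the perpendicular foot at its near end, so it contributes μ₀I/(4πR); both point the same way, together 6.65×10⁻⁵ T.
Arc and leads all point the same direction: B = 1.05×10⁻⁴ + 6.65×10⁻⁵ = 1.71×10⁻⁴ T.

B ≈ 171 μT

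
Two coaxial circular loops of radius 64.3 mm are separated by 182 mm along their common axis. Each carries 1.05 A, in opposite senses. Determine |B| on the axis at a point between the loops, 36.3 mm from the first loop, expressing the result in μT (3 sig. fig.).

B ≈ 6.10 μT

Each loop contributes B = μ₀IR²/[2(R²+z²)^(3/2)] on the axis, with z measured from that loop.
Loop 1 (z = 0.0363 m): B₁ = 6.78×10⁻⁶ T. Loop 2 (z = 0.1457 m): B₂ = 6.75×10⁻⁷ T.
The fields oppose: B = |B₁ − B₂| = 6.10×10⁻⁶ T.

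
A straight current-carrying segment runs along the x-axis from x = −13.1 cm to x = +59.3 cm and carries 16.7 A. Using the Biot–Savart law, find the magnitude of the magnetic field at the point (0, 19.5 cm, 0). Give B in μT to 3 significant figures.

B ≈ 12.9 μT

For a finite straight segment, B = (μ₀I/4πd)(sinθ₁ + sinθ₂), where θ₁, θ₂ are the angles from the perpendicular to each end.
The perpendicular distance is d = 0.195 m; the end-offsets along the wire are a = 0.131 m and b = 0.593 m.
sinθ₁ = 0.131/√(0.131²+0.195²) = 0.5576; sinθ₂ = 0.593/√(0.593²+0.195²) = 0.9500.
B = (4π×10⁻⁷ × 16.7) / (4π × 0.195) × (0.5576 + 0.9500) = 1.29×10⁻⁵ T.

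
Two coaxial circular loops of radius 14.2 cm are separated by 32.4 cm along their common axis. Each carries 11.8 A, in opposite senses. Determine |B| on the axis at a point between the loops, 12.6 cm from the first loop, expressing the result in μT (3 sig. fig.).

B ≈ 11.5 μT

Each loop contributes B = μ₀IR²/[2(R²+z²)^(3/2)] on the axis, with z measured from that loop.
Loop 1 (z = 0.126 m): B₁ = 2.19×10⁻⁵ T. Loop 2 (z = 0.198 m): B₂ = 1.03×10⁻⁵ T.
The fields oppose: B = |B₁ − B₂| = 1.15×10⁻⁵ T.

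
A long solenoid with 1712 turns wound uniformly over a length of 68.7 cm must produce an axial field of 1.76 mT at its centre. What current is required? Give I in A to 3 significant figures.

Inside a long solenoid B = μ₀nI with n = 2492 m⁻¹, so I = B/(μ₀n).
I = 1.76×10⁻³ / (4π×10⁻⁷ × 2492) = 0.562 A.

I ≈ 0.562 A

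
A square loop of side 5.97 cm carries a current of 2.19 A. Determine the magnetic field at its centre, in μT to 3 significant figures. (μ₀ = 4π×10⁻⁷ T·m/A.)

Each side is a finite straight segment at perpendicular distance d = a/(2 tan(π/4)) = 0.02985 m from the centre, with end-angles ±π/4.
One side contributes B₁ = (μ₀I/4πd)·2 sin(π/4) = 1.04×10⁻⁵ T.
All 4 sides add in the same direction: B = 4 × 1.04×10⁻⁵ = 4.15×10⁻⁵ T.

B ≈ 41.5 μT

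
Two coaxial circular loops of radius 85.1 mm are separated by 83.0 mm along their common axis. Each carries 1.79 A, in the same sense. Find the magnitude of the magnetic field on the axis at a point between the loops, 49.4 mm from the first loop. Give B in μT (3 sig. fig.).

B ≈ 19.2 μT

Each loop contributes B = μ₀IR²/[2(R²+z²)^(3/2)] on the axis, with z measured from that loop.
Loop 1 (z = 0.0494 m): B₁ = 8.55×10⁻⁶ T. Loop 2 (z = 0.0336 m): B₂ = 1.06×10⁻⁵ T.
The fields add: B = B₁ + B₂ = 1.92×10⁻⁵ T.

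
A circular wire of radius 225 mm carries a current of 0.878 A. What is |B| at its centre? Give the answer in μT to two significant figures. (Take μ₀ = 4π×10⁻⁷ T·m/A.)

At the centre of a circular loop the Biot–Savart law gives B = μ₀I/(2R).
B = (4π×10⁻⁷ × 0.878) / (2 × 0.225) = 2.45×10⁻⁶ T.

B ≈ 2.5 μT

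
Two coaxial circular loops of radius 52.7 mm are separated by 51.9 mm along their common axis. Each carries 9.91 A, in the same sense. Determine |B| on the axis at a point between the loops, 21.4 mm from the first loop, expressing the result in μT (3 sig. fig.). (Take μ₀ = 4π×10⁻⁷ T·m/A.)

B ≈ 171 μT

Each loop contributes B = μ₀IR²/[2(R²+z²)^(3/2)] on the axis, with z measured from that loop.
Loop 1 (z = 0.0214 m): B₁ = 9.40×10⁻⁵ T. Loop 2 (z = 0.0305 m): B₂ = 7.66×10⁻⁵ T.
The fields add: B = B₁ + B₂ = 1.71×10⁻⁴ T.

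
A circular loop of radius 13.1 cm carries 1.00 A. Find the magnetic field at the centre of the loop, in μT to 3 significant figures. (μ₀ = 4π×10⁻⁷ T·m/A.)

B ≈ 4.80 μT

At the centre of a circular loop the Biot–Savart law gives B = μ₀I/(2R).
B = (4π×10⁻⁷ × 1.00) / (2 × 0.131) = 4.80×10⁻⁶ T.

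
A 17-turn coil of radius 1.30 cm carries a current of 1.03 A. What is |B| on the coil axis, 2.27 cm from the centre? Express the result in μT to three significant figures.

For an N-turn flat coil, B = Nμ₀IR²/[2(R²+z²)^(3/2)] with R = 0.013 m, z = 0.0227 m.
B = 17 × 6.11×10⁻⁶ T = 1.04×10⁻⁴ T.

B ≈ 104 μT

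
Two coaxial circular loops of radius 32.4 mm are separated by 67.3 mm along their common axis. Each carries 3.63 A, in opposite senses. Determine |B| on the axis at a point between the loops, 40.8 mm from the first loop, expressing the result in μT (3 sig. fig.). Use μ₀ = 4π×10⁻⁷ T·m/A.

B ≈ 15.7 μT

Each loop contributes B = μ₀IR²/[2(R²+z²)^(3/2)] on the axis, with z measured from that loop.
Loop 1 (z = 0.0408 m): B₁ = 1.69×10⁻⁵ T. Loop 2 (z = 0.0265 m): B₂ = 3.26×10⁻⁵ T.
The fields oppose: B = |B₁ − B₂| = 1.57×10⁻⁵ T.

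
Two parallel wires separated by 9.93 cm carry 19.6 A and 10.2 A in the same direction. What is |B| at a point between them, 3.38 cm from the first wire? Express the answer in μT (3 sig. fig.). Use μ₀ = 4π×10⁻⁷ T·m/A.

B ≈ 84.8 μT

Each long wire gives B = μ₀I/(2πd). Distances are d₁ = 0.0338 m and d₂ = 0.0655 m.
B₁ = 1.16×10⁻⁴ T, B₂ = 3.11×10⁻⁵ T.
Between parallel currents the two contributions point in opposite directions, so they subtract. B = |B₁ − B₂| = |1.16×10⁻⁴ − 3.11×10⁻⁵| = 8.48×10⁻⁵ T.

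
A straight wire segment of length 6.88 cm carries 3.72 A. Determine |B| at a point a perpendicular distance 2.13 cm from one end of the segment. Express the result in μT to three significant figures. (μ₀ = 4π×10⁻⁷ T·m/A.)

For a finite straight segment, B = (μ₀I/4πd)(sinθ₁ + sinθ₂), where θ₁, θ₂ are the angles from the perpendicular to each end.
The perpendicular foot is at one end, so the two end-offsets along the wire are 0 and L = 0.0688 m.
sinθ₁ = 0/√(0²+0.0213²) = 0.0000; sinθ₂ = 0.0688/√(0.0688²+0.0213²) = 0.9553.
B = (4π×10⁻⁷ × 3.72) / (4π × 0.0213) × (0.0000 + 0.9553) = 1.67×10⁻⁵ T.

B ≈ 16.7 μT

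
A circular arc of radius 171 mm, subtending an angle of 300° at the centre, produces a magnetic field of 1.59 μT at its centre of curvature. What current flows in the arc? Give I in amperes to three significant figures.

For a circular arc, B = μ₀Iφ/(4πR) with φ in radians; here φ = 5.236 rad.
So I = 4πRB/(μ₀φ) = 4π × 0.171 × 1.59×10⁻⁶ / (4π×10⁻⁷ × 5.236) = 0.519 A.

I ≈ 0.519 A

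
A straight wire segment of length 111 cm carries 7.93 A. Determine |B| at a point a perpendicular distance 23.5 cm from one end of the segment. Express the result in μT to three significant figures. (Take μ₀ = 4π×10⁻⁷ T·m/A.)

For a finite straight segment, B = (μ₀I/4πd)(sinθ₁ + sinθ₂), where θ₁, θ₂ are the angles from the perpendicular to each end.
The perpendicular foot is at one end, so the two end-offsets along the wire are 0 and L = 1.11 m.
sinθ₁ = 0/√(0²+0.235²) = 0.0000; sinθ₂ = 1.11/√(1.11²+0.235²) = 0.9783.
B = (4π×10⁻⁷ × 7.93) / (4π × 0.235) × (0.0000 + 0.9783) = 3.30×10⁻⁶ T.

B ≈ 3.30 μT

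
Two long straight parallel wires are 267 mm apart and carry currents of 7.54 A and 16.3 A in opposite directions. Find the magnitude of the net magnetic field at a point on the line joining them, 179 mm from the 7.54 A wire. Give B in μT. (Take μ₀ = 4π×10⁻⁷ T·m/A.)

Each long wire gives B = μ₀I/(2πd). Distances are d₁ = 0.179 m and d₂ = 0.088 m.
B₁ = 8.42×10⁻⁶ T, B₂ = 3.70×10⁻⁵ T.
Between antiparallel currents both contributions point the same way, so they add. B = B₁ + B₂ = 8.42×10⁻⁶ + 3.70×10⁻⁵ = 4.55×10⁻⁵ T.

B ≈ 45.5 μT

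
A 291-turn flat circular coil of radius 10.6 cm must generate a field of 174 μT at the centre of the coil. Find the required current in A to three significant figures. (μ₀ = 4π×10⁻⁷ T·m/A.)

I ≈ 0.101 A

For an N-turn coil, B = Nμ₀I/(2R) with R = 0.106 m, so I = 2RB/(Nμ₀) = 2 × 0.106 × 1.74×10⁻⁴ / (291 × 4π×10⁻⁷) = 0.101 A.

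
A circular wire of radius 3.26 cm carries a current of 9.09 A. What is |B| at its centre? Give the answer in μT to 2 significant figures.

At the centre of a circular loop the Biot–Savart law gives B = μ₀I/(2R).
B = (4π×10⁻⁷ × 9.09) / (2 × 0.0326) = 1.75×10⁻⁴ T.

B ≈ 180 μT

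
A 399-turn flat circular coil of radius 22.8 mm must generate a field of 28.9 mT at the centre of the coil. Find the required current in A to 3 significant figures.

For an N-turn coil, B = Nμ₀I/(2R) with R = 0.0228 m, so I = 2RB/(Nμ₀) = 2 × 0.0228 × 2.89×10⁻² / (399 × 4π×10⁻⁷) = 2.63 A.

I ≈ 2.63 A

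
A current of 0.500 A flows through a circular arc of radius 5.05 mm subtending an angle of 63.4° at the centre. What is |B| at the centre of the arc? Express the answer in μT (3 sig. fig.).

B ≈ 11.0 μT

The Biot–Savart field of a circular arc at its centre is B = μ₀Iφ/(4πR), with φ = 1.107 rad.
B = (4π×10⁻⁷ × 0.500 × 1.107) / (4π × 0.00505) = 1.10×10⁻⁵ T.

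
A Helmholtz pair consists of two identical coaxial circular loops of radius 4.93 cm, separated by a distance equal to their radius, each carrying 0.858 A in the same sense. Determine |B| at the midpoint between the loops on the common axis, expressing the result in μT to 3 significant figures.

Each loop contributes B = μ₀IR²/[2(R²+z²)^(3/2)] on the axis, with z measured from that loop.
Loop 1 (z = 0.02465 m): B₁ = 7.82×10⁻⁶ T. Loop 2 (z = 0.02465 m): B₂ = 7.82×10⁻⁶ T.
The fields add: B = B₁ + B₂ = 1.56×10⁻⁵ T.

B ≈ 15.6 μT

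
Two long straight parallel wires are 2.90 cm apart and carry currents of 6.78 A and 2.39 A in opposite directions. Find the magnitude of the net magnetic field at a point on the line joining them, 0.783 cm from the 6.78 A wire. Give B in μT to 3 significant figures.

B ≈ 196 μT

Each long wire gives B = μ₀I/(2πd). Distances are d₁ = 0.00783 m and d₂ = 0.02117 m.
B₁ = 1.73×10⁻⁴ T, B₂ = 2.26×10⁻⁵ T.
Between antiparallel currents both contributions point the same way, so they add. B = B₁ + B₂ = 1.73×10⁻⁴ + 2.26×10⁻⁵ = 1.96×10⁻⁴ T.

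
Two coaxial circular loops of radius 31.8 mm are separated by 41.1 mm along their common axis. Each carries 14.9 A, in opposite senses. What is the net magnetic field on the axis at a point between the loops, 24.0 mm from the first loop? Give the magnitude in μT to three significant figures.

Each loop contributes B = μ₀IR²/[2(R²+z²)^(3/2)] on the axis, with z measured from that loop.
Loop 1 (z = 0.024 m): B₁ = 1.50×10⁻⁴ T. Loop 2 (z = 0.0171 m): B₂ = 2.01×10⁻⁴ T.
The fields oppose: B = |B₁ − B₂| = 5.14×10⁻⁵ T.

B ≈ 51.4 μT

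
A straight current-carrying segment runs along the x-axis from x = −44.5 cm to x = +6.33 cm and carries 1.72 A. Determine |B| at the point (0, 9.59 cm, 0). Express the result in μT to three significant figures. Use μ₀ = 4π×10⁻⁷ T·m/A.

B ≈ 2.74 μT

For a finite straight segment, B = (μ₀I/4πd)(sinθ₁ + sinθ₂), where θ₁, θ₂ are the angles from the perpendicular to each end.
The perpendicular distance is d = 0.0959 m; the end-offsets along the wire are a = 0.445 m and b = 0.0633 m.
sinθ₁ = 0.445/√(0.445²+0.0959²) = 0.9776; sinθ₂ = 0.0633/√(0.0633²+0.0959²) = 0.5509.
B = (4π×10⁻⁷ × 1.72) / (4π × 0.0959) × (0.9776 + 0.5509) = 2.74×10⁻⁶ T.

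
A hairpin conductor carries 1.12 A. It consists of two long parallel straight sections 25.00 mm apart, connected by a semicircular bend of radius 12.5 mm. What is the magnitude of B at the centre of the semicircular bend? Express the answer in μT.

The semicircular arc contributes B_arc = μ₀I·π/(4πR) = μ₀I/(4R) = 2.81×10⁻⁵ T.
Each semi-infinite lead is at perpendicular distance R = 0.0125 m from the centre, with the perpendicular foot at its near end, so it contributes μ₀I/(4πR); both point the same way, together 1.79×10⁻⁵ T.
Arc and leads all point the same direction: B = 2.81×10⁻⁵ + 1.79×10⁻⁵ = 4.61×10⁻⁵ T.

B ≈ 46.1 μT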